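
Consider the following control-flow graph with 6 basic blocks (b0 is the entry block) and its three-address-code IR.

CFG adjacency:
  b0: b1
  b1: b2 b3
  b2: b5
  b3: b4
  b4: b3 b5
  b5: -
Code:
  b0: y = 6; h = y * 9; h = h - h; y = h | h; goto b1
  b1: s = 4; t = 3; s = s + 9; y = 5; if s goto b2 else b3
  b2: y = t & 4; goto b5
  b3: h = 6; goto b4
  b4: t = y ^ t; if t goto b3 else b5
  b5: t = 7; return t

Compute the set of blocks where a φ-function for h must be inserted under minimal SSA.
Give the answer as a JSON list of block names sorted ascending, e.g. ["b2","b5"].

Answer: ["b3", "b5"]

Working:
idom tree: b1←b0 b2←b1 b3←b1 b4←b3 b5←b1
Join-block Dom:
  b3: preds {b1,b4}: {b0,b1} ∩ {b0,b1,b3,b4} = {b0,b1}; idom=b1
  b5: preds {b2,b4}: {b0,b1,b2} ∩ {b0,b1,b3,b4} = {b0,b1}; idom=b1

DF walk-up:
  b3←b1: walk · to b1
  b3←b4: walk b4→b3 to b1
  b5←b2: walk b2 to b1
  b5←b4: walk b4→b3 to b1
  b0: DF=∅
  b1: DF=∅
  b2: DF={b5}
  b3: DF={b3,b5}
  b4: DF={b3,b5}
  b5: DF=∅

φ for h: defs {b0,b3}
  DF⁺ = {b3,b5}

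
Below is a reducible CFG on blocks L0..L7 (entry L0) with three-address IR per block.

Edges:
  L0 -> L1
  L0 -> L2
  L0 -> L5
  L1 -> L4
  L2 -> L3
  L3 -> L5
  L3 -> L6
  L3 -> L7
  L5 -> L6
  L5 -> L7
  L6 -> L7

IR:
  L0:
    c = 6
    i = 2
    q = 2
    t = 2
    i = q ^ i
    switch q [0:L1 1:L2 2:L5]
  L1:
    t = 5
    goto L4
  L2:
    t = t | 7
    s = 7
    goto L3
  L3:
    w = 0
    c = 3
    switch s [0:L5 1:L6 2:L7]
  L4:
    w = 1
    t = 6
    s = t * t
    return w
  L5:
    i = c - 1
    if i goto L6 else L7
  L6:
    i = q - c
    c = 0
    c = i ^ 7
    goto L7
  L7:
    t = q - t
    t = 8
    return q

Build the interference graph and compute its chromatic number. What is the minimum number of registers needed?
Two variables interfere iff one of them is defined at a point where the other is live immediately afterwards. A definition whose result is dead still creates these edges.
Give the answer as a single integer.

Answer: 4

Analysis:
def/use:
  L0: def={c,i,q,t} ue=∅
  L1: def={t} ue=∅
  L2: def={s,t} ue={t}
  L3: def={c,w} ue={s}
  L4: def={s,t,w} ue=∅
  L5: def={i} ue={c}
  L6: def={c,i} ue={c,q}
  L7: def={t} ue={q,t}

Backward fixpoint:
  L0: in=∅ out={c,q,t}
  L1: in=∅ out=∅
  L2: in={q,t} out={q,s,t}
  L3: in={q,s,t} out={c,q,t}
  L4: in=∅ out=∅
  L5: in={c,q,t} out={c,q,t}
  L6: in={c,q,t} out={q,t}
  L7: in={q,t} out=∅

Interfere edges:
  c — {i,q,s,t}
  i — {c,q,t}
  q — {c,i,s,t,w}
  s — {c,q,t,w}
  t — {c,i,q,s,w}
  w — {q,s,t}

Colouring:
  lower bound: {c,i,q,t} mutually conflict ⇒ χ ≥ 4
  assign c→R2 i→R3 q→R0 s→R3 t→R1 w→R2 — no edge inside a register ⇒ χ ≤ 4
  χ = 4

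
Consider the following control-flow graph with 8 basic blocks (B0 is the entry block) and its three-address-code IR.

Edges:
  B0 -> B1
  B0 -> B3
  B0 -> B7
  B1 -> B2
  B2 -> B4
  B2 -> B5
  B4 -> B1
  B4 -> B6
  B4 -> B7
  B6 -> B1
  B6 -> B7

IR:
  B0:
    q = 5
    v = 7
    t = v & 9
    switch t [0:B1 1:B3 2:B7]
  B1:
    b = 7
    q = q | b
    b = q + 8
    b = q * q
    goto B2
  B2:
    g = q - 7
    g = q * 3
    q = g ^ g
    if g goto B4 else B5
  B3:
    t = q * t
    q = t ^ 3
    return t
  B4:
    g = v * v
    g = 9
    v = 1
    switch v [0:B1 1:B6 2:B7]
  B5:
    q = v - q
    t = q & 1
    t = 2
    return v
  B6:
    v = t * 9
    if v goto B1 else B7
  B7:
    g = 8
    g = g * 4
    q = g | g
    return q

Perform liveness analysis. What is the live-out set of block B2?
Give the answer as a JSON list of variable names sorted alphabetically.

Answer: ["q", "t", "v"]

Analysis:
Block summaries:
  B0 def {q,t,v} use ∅
  B1 def {b,q} use {q}
  B2 def {g,q} use {q}
  B3 def {q,t} use {q,t}
  B4 def {g,v} use {v}
  B5 def {q,t} use {q,v}
  B6 def {v} use {t}
  B7 def {g,q} use ∅

Backward fixpoint:
  live B0: ∅→{q,t,v}
  live B1: {q,t,v}→{q,t,v}
  live B2: {q,t,v}→{q,t,v}
  live B3: {q,t}→∅
  live B4: {q,t,v}→{q,t,v}
  live B5: {q,v}→∅
  live B6: {q,t}→{q,t,v}
  live B7: ∅→∅

live-out(B2) = ["q", "t", "v"]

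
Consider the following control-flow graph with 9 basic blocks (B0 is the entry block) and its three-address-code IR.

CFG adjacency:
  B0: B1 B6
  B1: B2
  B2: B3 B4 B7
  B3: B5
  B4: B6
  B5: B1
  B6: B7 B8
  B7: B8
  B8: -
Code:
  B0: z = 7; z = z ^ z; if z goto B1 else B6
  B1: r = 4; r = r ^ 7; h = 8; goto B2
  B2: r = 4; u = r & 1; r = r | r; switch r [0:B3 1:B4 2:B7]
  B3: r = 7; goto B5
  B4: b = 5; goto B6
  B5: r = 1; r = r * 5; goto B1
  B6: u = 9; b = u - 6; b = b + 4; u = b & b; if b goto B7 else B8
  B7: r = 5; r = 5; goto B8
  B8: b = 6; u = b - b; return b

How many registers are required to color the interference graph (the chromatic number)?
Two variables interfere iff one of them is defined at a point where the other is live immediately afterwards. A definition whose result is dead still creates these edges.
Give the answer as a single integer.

Block summaries:
  B0 def {z} use ∅
  B1 def {h,r} use ∅
  B2 def {r,u} use ∅
  B3 def {r} use ∅
  B4 def {b} use ∅
  B5 def {r} use ∅
  B6 def {b,u} use ∅
  B7 def {r} use ∅
  B8 def {b,u} use ∅

Liveness:
  live B0: ∅→∅
  live B1: ∅→∅
  live B2: ∅→∅
  live B3: ∅→∅
  live B4: ∅→∅
  live B5: ∅→∅
  live B6: ∅→∅
  live B7: ∅→∅
  live B8: ∅→∅

Conflict graph:
  b — {u}
  h — ∅
  r — {u}
  u — {b,r}
  z — ∅

Chromatic number:
  lower bound: {b,u} mutually conflict ⇒ χ ≥ 2
  2-colouring: R0={h,u,z}  R1={b,r}
  χ = 2

Answer: 2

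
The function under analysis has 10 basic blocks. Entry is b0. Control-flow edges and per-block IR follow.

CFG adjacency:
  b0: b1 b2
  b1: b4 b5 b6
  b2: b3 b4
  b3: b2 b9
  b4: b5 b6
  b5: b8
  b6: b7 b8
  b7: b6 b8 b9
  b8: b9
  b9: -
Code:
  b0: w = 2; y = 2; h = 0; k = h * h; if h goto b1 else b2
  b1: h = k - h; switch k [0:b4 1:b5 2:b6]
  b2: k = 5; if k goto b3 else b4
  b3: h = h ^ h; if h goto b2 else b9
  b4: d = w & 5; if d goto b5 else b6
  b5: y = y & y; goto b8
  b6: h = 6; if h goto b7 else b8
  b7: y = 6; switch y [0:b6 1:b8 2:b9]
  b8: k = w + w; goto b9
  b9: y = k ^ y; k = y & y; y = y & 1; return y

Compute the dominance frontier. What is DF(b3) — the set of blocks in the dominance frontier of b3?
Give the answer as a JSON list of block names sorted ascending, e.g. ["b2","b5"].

idom tree: b1←b0 b2←b0 b3←b2 b4←b0 b5←b0 b6←b0 b7←b6 b8←b0 b9←b0
Dom at joins:
  b2: preds {b0,b3}: {b0} ∩ {b0,b2,b3} = {b0}; idom=b0
  b4: preds {b1,b2}: {b0,b1} ∩ {b0,b2} = {b0}; idom=b0
  b5: preds {b1,b4}: {b0,b1} ∩ {b0,b4} = {b0}; idom=b0
  b6: preds {b1,b4,b7}: {b0,b1} ∩ {b0,b4} ∩ {b0,b6,b7} = {b0}; idom=b0
  b8: preds {b5,b6,b7}: {b0,b5} ∩ {b0,b6} ∩ {b0,b6,b7} = {b0}; idom=b0
  b9: preds {b3,b7,b8}: {b0,b2,b3} ∩ {b0,b6,b7} ∩ {b0,b8} = {b0}; idom=b0

Frontier:
  b2←b0: walk · to b0
  b2←b3: walk b3→b2 to b0
  b4←b1: walk b1 to b0
  b4←b2: walk b2 to b0
  b5←b1: walk b1 to b0
  b5←b4: walk b4 to b0
  b6←b1: walk b1 to b0
  b6←b4: walk b4 to b0
  b6←b7: walk b7→b6 to b0
  b8←b5: walk b5 to b0
  b8←b6: walk b6 to b0
  b8←b7: walk b7→b6 to b0
  b9←b3: walk b3→b2 to b0
  b9←b7: walk b7→b6 to b0
  b9←b8: walk b8 to b0
  b0 → ∅
  b1 → {b4,b5,b6}
  b2 → {b2,b4,b9}
  b3 → {b2,b9}
  b4 → {b5,b6}
  b5 → {b8}
  b6 → {b6,b8,b9}
  b7 → {b6,b8,b9}
  b8 → {b9}
  b9 → ∅

DF(b3) = ["b2", "b9"]

Answer: ["b2", "b9"]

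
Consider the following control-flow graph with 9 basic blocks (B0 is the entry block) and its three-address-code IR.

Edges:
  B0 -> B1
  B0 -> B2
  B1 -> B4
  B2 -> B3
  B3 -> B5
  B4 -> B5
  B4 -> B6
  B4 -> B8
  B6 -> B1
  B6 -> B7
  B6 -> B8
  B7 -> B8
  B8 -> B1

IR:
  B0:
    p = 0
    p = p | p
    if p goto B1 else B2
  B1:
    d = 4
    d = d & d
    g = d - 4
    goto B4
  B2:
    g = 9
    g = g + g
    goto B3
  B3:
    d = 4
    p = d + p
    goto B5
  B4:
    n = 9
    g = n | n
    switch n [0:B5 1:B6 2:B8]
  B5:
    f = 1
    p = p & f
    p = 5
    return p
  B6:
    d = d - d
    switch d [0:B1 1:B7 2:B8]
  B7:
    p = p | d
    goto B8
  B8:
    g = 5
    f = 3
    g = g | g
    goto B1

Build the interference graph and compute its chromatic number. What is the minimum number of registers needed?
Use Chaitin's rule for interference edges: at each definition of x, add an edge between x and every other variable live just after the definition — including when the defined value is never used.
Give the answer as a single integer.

def/use:
  B0: {p} / ∅
  B1: {d,g} / ∅
  B2: {g} / ∅
  B3: {d,p} / {p}
  B4: {g,n} / ∅
  B5: {f,p} / {p}
  B6: {d} / {d}
  B7: {p} / {d,p}
  B8: {f,g} / ∅

Liveness:
  B0: in=∅ out={p}
  B1: in={p} out={d,p}
  B2: in={p} out={p}
  B3: in={p} out={p}
  B4: in={d,p} out={d,p}
  B5: in={p} out=∅
  B6: in={d,p} out={d,p}
  B7: in={d,p} out={p}
  B8: in={p} out={p}

Interfere edges:
  d — {g,n,p}
  f — {g,p}
  g — {d,f,n,p}
  n — {d,g,p}
  p — {d,f,g,n}

Chromatic number:
  clique {d,g,n,p} ⇒ need ≥ 4
  assign d→r2 f→r2 g→r0 n→r3 p→r1 — no edge inside a register ⇒ χ ≤ 4
  χ = 4

Answer: 4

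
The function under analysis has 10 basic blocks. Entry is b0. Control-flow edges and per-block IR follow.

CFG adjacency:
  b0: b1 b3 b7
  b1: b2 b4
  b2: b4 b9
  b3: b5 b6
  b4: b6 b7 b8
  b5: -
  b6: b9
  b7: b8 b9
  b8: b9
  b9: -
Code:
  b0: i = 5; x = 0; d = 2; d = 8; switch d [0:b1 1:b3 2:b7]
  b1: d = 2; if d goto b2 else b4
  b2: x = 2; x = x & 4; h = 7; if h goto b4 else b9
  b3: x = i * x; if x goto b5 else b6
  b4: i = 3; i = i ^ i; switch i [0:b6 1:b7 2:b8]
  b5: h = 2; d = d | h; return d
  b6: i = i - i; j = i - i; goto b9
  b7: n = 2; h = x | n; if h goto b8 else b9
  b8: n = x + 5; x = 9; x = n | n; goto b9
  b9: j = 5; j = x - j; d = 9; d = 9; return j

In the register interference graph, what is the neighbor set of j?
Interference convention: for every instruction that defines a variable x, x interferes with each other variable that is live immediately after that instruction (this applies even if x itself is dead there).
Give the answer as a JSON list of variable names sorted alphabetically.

Per-block:
  b0: {d,i,x} / ∅
  b1: {d} / ∅
  b2: {h,x} / ∅
  b3: {x} / {i,x}
  b4: {i} / ∅
  b5: {d,h} / {d}
  b6: {i,j} / {i}
  b7: {h,n} / {x}
  b8: {n,x} / {x}
  b9: {d,j} / {x}

Live sets:
  b0: in=∅ out={d,i,x}
  b1: in={x} out={x}
  b2: in=∅ out={x}
  b3: in={d,i,x} out={d,i,x}
  b4: in={x} out={i,x}
  b5: in={d} out=∅
  b6: in={i,x} out={x}
  b7: in={x} out={x}
  b8: in={x} out={x}
  b9: in={x} out=∅

Interference:
  d — {h,i,j,x}
  h — {d,x}
  i — {d,x}
  j — {d,x}
  n — {x}
  x — {d,h,i,j,n}

N(j) = ["d", "x"]

Answer: ["d", "x"]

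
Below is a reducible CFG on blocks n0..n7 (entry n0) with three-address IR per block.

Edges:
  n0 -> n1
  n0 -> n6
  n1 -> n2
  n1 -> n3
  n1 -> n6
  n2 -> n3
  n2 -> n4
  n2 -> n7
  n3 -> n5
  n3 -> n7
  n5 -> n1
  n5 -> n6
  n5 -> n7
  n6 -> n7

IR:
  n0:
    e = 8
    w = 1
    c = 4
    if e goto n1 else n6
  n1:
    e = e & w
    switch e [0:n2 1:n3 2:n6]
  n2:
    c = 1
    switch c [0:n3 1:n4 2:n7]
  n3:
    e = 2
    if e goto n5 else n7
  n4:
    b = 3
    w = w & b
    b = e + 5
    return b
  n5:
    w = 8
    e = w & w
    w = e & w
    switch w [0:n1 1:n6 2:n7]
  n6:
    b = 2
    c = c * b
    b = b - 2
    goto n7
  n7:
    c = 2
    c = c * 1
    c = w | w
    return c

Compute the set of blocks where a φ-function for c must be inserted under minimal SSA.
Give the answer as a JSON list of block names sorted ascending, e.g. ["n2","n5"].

Answer: ["n1", "n3", "n6", "n7"]

Analysis:
idom tree: n1←n0 n2←n1 n3←n1 n4←n2 n5←n3 n6←n0 n7←n0
Dom∩ at merges:
  n1: preds {n0,n5}: {n0} ∩ {n0,n1,n3,n5} = {n0}; idom=n0
  n3: preds {n1,n2}: {n0,n1} ∩ {n0,n1,n2} = {n0,n1}; idom=n1
  n6: preds {n0,n1,n5}: {n0} ∩ {n0,n1} ∩ {n0,n1,n3,n5} = {n0}; idom=n0
  n7: preds {n2,n3,n5,n6}: {n0,n1,n2} ∩ {n0,n1,n3} ∩ {n0,n1,n3,n5} ∩ {n0,n6} = {n0}; idom=n0

DF walk-up:
  join n1 pred n0: · stop@n0
  join n1 pred n5: n5→n3→n1 stop@n0
  join n3 pred n1: · stop@n1
  join n3 pred n2: n2 stop@n1
  join n6 pred n0: · stop@n0
  join n6 pred n1: n1 stop@n0
  join n6 pred n5: n5→n3→n1 stop@n0
  join n7 pred n2: n2→n1 stop@n0
  join n7 pred n3: n3→n1 stop@n0
  join n7 pred n5: n5→n3→n1 stop@n0
  join n7 pred n6: n6 stop@n0
  DF(n0)=∅
  DF(n1)={n1,n6,n7}
  DF(n2)={n3,n7}
  DF(n3)={n1,n6,n7}
  DF(n4)=∅
  DF(n5)={n1,n6,n7}
  DF(n6)={n7}
  DF(n7)=∅

φ for c: defs {n0,n2,n6,n7}
  DF⁺ = {n1,n3,n6,n7}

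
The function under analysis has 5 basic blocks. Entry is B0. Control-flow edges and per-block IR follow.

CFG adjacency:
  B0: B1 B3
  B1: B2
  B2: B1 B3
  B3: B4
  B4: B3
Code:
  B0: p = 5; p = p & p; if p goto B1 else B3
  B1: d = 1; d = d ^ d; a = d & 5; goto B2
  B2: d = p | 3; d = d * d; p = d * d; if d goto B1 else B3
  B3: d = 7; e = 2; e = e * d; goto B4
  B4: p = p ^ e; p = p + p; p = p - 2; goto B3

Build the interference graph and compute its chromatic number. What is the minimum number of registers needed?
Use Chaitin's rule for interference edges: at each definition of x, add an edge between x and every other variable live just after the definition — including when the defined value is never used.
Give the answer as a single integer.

Answer: 3

Working:
Per-block:
  B0: {p} / ∅
  B1: {a,d} / ∅
  B2: {d,p} / {p}
  B3: {d,e} / ∅
  B4: {p} / {e,p}

Liveness:
  live B0: ∅→{p}
  live B1: {p}→{p}
  live B2: {p}→{p}
  live B3: {p}→{e,p}
  live B4: {e,p}→{p}

Interfere edges:
  a — {p}
  d — {e,p}
  e — {d,p}
  p — {a,d,e}

Colouring:
  lower bound: {d,e,p} mutually conflict ⇒ χ ≥ 3
  3-colouring: c0={p}  c1={a,d}  c2={e}
  χ = 3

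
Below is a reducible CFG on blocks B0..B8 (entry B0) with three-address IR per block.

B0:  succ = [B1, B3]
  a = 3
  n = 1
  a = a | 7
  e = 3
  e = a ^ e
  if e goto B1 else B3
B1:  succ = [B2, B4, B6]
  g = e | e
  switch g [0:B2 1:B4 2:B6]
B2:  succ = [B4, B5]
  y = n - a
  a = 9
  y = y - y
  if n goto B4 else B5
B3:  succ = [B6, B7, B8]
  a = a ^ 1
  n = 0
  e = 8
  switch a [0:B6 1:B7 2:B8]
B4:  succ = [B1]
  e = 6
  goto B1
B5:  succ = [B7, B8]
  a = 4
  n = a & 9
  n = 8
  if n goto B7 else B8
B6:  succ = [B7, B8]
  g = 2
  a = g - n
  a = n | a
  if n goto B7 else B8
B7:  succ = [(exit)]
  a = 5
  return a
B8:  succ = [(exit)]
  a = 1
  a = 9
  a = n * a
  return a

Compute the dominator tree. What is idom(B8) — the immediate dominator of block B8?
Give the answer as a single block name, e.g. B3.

Answer: B0

Working:
idom tree: B1←B0 B2←B1 B3←B0 B4←B1 B5←B2 B6←B0 B7←B0 B8←B0
Join-block Dom:
  B1: preds {B0,B4}: {B0} ∩ {B0,B1,B4} = {B0}; idom=B0
  B4: preds {B1,B2}: {B0,B1} ∩ {B0,B1,B2} = {B0,B1}; idom=B1
  B6: preds {B1,B3}: {B0,B1} ∩ {B0,B3} = {B0}; idom=B0
  B7: preds {B3,B5,B6}: {B0,B3} ∩ {B0,B1,B2,B5} ∩ {B0,B6} = {B0}; idom=B0
  B8: preds {B3,B5,B6}: {B0,B3} ∩ {B0,B1,B2,B5} ∩ {B0,B6} = {B0}; idom=B0

idom(B8) = B0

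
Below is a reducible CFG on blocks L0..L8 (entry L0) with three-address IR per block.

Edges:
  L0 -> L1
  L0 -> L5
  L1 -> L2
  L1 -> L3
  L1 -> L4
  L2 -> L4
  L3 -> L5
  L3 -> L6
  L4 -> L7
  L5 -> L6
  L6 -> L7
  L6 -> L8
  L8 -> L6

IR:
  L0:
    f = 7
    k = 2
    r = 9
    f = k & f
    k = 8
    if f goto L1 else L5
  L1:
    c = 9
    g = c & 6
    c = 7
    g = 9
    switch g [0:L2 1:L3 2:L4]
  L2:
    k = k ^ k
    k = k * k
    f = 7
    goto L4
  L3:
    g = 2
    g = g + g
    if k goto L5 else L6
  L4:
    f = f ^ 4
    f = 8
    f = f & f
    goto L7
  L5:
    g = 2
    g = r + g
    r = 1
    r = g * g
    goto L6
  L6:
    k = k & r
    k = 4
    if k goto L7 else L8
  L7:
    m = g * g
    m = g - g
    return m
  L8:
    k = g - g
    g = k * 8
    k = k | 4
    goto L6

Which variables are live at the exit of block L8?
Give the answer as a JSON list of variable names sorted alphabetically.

Per-block:
  L0: def={f,k,r} ue=∅
  L1: def={c,g} ue=∅
  L2: def={f,k} ue={k}
  L3: def={g} ue={k}
  L4: def={f} ue={f}
  L5: def={g,r} ue={r}
  L6: def={k} ue={k,r}
  L7: def={m} ue={g}
  L8: def={g,k} ue={g}

Liveness:
  live L0: ∅→{f,k,r}
  live L1: {f,k,r}→{f,g,k,r}
  live L2: {g,k}→{f,g}
  live L3: {k,r}→{g,k,r}
  live L4: {f,g}→{g}
  live L5: {k,r}→{g,k,r}
  live L6: {g,k,r}→{g,r}
  live L7: {g}→∅
  live L8: {g,r}→{g,k,r}

live-out(L8) = ["g", "k", "r"]

Answer: ["g", "k", "r"]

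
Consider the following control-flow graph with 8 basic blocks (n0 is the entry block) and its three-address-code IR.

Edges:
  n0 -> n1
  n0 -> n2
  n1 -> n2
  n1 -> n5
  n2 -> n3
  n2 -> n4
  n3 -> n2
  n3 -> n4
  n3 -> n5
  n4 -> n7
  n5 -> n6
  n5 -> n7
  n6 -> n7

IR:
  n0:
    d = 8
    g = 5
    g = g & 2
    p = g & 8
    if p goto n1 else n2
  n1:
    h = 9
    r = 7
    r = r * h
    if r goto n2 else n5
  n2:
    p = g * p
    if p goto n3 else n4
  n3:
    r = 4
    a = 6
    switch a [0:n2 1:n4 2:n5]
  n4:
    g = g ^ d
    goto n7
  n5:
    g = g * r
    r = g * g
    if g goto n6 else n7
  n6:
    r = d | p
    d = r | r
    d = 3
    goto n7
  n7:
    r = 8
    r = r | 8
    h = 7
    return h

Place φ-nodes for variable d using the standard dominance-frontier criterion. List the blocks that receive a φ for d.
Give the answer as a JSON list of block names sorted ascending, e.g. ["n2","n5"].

idom tree: n1←n0 n2←n0 n3←n2 n4←n2 n5←n0 n6←n5 n7←n0
Dom at joins:
  n2: preds {n0,n1,n3}: {n0} ∩ {n0,n1} ∩ {n0,n2,n3} = {n0}; idom=n0
  n4: preds {n2,n3}: {n0,n2} ∩ {n0,n2,n3} = {n0,n2}; idom=n2
  n5: preds {n1,n3}: {n0,n1} ∩ {n0,n2,n3} = {n0}; idom=n0
  n7: preds {n4,n5,n6}: {n0,n2,n4} ∩ {n0,n5} ∩ {n0,n5,n6} = {n0}; idom=n0

DF walk-up:
  n2←n0: walk · to n0
  n2←n1: walk n1 to n0
  n2←n3: walk n3→n2 to n0
  n4←n2: walk · to n2
  n4←n3: walk n3 to n2
  n5←n1: walk n1 to n0
  n5←n3: walk n3→n2 to n0
  n7←n4: walk n4→n2 to n0
  n7←n5: walk n5 to n0
  n7←n6: walk n6→n5 to n0
  DF(n0)=∅
  DF(n1)={n2,n5}
  DF(n2)={n2,n5,n7}
  DF(n3)={n2,n4,n5}
  DF(n4)={n7}
  DF(n5)={n7}
  DF(n6)={n7}
  DF(n7)=∅

φ for d: defs {n0,n6}
  DF⁺ = {n7}

Answer: ["n7"]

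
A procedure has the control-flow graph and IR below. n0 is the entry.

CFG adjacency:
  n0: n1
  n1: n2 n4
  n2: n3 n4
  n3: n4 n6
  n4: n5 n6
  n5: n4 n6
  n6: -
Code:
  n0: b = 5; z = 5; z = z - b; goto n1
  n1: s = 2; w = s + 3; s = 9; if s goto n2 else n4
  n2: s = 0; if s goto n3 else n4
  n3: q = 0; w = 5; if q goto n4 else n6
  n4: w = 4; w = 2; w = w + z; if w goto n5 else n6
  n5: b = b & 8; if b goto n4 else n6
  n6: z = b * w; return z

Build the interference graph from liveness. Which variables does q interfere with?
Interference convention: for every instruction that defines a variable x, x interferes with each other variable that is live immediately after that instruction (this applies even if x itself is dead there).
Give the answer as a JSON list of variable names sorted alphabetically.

def/use:
  n0: def={b,z} ue=∅
  n1: def={s,w} ue=∅
  n2: def={s} ue=∅
  n3: def={q,w} ue=∅
  n4: def={w} ue={z}
  n5: def={b} ue={b}
  n6: def={z} ue={b,w}

Liveness:
  n0: in=∅ out={b,z}
  n1: in={b,z} out={b,z}
  n2: in={b,z} out={b,z}
  n3: in={b,z} out={b,w,z}
  n4: in={b,z} out={b,w,z}
  n5: in={b,w,z} out={b,w,z}
  n6: in={b,w} out=∅

Conflict graph:
  b: {q,s,w,z}
  q: {b,w,z}
  s: {b,z}
  w: {b,q,z}
  z: {b,q,s,w}

N(q) = ["b", "w", "z"]

Answer: ["b", "w", "z"]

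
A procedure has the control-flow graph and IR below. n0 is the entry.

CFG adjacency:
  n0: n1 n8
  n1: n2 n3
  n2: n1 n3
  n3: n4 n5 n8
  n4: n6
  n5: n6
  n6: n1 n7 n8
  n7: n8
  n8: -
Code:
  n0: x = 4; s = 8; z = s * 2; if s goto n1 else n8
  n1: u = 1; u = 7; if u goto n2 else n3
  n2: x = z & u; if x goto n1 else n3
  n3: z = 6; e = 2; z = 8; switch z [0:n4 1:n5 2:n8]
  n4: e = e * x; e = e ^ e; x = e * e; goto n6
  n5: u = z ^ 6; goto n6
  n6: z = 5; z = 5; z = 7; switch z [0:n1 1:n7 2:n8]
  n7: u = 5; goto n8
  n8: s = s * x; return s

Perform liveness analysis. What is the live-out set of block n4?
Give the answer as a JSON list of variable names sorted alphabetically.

Answer: ["s", "x"]

Working:
Per-block:
  n0 def {s,x,z} use ∅
  n1 def {u} use ∅
  n2 def {x} use {u,z}
  n3 def {e,z} use ∅
  n4 def {e,x} use {e,x}
  n5 def {u} use {z}
  n6 def {z} use ∅
  n7 def {u} use ∅
  n8 def {s} use {s,x}

Live sets:
  n0 li=∅ lo={s,x,z}
  n1 li={s,x,z} lo={s,u,x,z}
  n2 li={s,u,z} lo={s,x,z}
  n3 li={s,x} lo={e,s,x,z}
  n4 li={e,s,x} lo={s,x}
  n5 li={s,x,z} lo={s,x}
  n6 li={s,x} lo={s,x,z}
  n7 li={s,x} lo={s,x}
  n8 li={s,x} lo=∅

live-out(n4) = ["s", "x"]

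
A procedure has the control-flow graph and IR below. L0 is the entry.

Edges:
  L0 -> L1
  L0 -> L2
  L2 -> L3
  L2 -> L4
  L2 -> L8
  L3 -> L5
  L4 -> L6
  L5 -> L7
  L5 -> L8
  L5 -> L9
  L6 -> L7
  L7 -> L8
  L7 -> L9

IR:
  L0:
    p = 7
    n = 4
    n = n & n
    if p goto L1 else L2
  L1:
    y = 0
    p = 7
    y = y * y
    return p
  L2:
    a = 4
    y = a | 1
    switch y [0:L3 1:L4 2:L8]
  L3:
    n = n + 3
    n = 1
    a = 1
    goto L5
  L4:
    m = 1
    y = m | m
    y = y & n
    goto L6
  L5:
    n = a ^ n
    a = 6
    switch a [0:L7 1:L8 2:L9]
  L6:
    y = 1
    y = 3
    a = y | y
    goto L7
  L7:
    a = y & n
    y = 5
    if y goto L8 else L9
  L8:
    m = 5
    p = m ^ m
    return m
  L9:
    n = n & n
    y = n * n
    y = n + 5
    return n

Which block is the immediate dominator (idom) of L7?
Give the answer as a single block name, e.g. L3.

idom tree: L1←L0 L2←L0 L3←L2 L4←L2 L5←L3 L6←L4 L7←L2 L8←L2 L9←L2
Join-block Dom:
  L7: preds {L5,L6}: {L0,L2,L3,L5} ∩ {L0,L2,L4,L6} = {L0,L2}; idom=L2
  L8: preds {L2,L5,L7}: {L0,L2} ∩ {L0,L2,L3,L5} ∩ {L0,L2,L7} = {L0,L2}; idom=L2
  L9: preds {L5,L7}: {L0,L2,L3,L5} ∩ {L0,L2,L7} = {L0,L2}; idom=L2

idom(L7) = L2

Answer: L2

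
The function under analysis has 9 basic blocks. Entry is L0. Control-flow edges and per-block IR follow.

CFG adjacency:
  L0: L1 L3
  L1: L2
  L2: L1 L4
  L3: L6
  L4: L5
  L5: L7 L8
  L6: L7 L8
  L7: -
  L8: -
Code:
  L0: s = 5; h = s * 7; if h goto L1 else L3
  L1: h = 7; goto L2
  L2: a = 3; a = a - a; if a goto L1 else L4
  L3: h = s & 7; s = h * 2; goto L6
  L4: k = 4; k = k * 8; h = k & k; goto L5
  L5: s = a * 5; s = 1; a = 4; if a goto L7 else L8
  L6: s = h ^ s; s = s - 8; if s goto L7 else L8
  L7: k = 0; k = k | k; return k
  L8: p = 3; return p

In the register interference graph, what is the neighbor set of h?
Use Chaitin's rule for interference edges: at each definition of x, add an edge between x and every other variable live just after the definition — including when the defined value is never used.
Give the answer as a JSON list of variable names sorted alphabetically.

Answer: ["a", "s"]

Analysis:
Per-block:
  L0: {h,s} / ∅
  L1: {h} / ∅
  L2: {a} / ∅
  L3: {h,s} / {s}
  L4: {h,k} / ∅
  L5: {a,s} / {a}
  L6: {s} / {h,s}
  L7: {k} / ∅
  L8: {p} / ∅

Liveness:
  L0 li=∅ lo={s}
  L1 li=∅ lo=∅
  L2 li=∅ lo={a}
  L3 li={s} lo={h,s}
  L4 li={a} lo={a}
  L5 li={a} lo=∅
  L6 li={h,s} lo=∅
  L7 li=∅ lo=∅
  L8 li=∅ lo=∅

Interference:
  a: {h,k}
  h: {a,s}
  k: {a}
  p: ∅
  s: {h}

N(h) = ["a", "s"]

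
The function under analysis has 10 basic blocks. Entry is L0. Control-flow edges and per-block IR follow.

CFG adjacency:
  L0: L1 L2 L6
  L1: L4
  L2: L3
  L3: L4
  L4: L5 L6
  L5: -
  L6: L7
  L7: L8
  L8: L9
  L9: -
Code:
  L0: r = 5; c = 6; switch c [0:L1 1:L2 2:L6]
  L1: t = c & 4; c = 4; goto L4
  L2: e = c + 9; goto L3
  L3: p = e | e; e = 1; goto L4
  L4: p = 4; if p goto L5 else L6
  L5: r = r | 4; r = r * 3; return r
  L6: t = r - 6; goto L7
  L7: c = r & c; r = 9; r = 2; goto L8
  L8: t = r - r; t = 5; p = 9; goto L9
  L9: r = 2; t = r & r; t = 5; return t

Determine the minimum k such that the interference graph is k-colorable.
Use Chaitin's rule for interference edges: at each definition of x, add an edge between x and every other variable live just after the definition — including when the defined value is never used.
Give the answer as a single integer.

Answer: 3

Analysis:
Per-block:
  L0: {c,r} / ∅
  L1: {c,t} / {c}
  L2: {e} / {c}
  L3: {e,p} / {e}
  L4: {p} / ∅
  L5: {r} / {r}
  L6: {t} / {r}
  L7: {c,r} / {c,r}
  L8: {p,t} / {r}
  L9: {r,t} / ∅

Live sets:
  live L0: ∅→{c,r}
  live L1: {c,r}→{c,r}
  live L2: {c,r}→{c,e,r}
  live L3: {c,e,r}→{c,r}
  live L4: {c,r}→{c,r}
  live L5: {r}→∅
  live L6: {c,r}→{c,r}
  live L7: {c,r}→{r}
  live L8: {r}→∅
  live L9: ∅→∅

Interfere edges:
  c: {e,p,r,t}
  e: {c,r}
  p: {c,r}
  r: {c,e,p,t}
  t: {c,r}

Chromatic number:
  lower bound: {c,e,r} mutually conflict ⇒ χ ≥ 3
  3-colouring: c0={c}  c1={r}  c2={e,p,t}
  χ = 3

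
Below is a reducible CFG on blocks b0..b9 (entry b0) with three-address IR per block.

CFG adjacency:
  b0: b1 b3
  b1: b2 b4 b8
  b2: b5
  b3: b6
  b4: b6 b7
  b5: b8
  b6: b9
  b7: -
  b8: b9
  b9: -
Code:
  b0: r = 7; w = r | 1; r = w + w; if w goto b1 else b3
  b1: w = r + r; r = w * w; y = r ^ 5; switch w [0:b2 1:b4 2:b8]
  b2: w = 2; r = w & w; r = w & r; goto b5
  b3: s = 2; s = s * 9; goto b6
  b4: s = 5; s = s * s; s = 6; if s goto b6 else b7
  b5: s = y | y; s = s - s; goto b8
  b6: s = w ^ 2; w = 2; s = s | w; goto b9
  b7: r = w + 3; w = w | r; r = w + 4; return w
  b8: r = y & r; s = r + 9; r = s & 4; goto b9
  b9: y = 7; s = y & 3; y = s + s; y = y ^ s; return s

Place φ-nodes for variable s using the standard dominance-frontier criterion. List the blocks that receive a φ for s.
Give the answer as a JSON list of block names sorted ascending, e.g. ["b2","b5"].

Answer: ["b6", "b8", "b9"]

Analysis:
idom tree: b1←b0 b2←b1 b3←b0 b4←b1 b5←b2 b6←b0 b7←b4 b8←b1 b9←b0
Dom∩ at merges:
  b6: preds {b3,b4}: {b0,b3} ∩ {b0,b1,b4} = {b0}; idom=b0
  b8: preds {b1,b5}: {b0,b1} ∩ {b0,b1,b2,b5} = {b0,b1}; idom=b1
  b9: preds {b6,b8}: {b0,b6} ∩ {b0,b1,b8} = {b0}; idom=b0

DF walk-up:
  join b6 pred b3: b3 stop@b0
  join b6 pred b4: b4→b1 stop@b0
  join b8 pred b1: · stop@b1
  join b8 pred b5: b5→b2 stop@b1
  join b9 pred b6: b6 stop@b0
  join b9 pred b8: b8→b1 stop@b0
  DF(b0)=∅
  DF(b1)={b6,b9}
  DF(b2)={b8}
  DF(b3)={b6}
  DF(b4)={b6}
  DF(b5)={b8}
  DF(b6)={b9}
  DF(b7)=∅
  DF(b8)={b9}
  DF(b9)=∅

φ for s: defs {b3,b4,b5,b6,b8,b9}
  DF⁺ = {b6,b8,b9}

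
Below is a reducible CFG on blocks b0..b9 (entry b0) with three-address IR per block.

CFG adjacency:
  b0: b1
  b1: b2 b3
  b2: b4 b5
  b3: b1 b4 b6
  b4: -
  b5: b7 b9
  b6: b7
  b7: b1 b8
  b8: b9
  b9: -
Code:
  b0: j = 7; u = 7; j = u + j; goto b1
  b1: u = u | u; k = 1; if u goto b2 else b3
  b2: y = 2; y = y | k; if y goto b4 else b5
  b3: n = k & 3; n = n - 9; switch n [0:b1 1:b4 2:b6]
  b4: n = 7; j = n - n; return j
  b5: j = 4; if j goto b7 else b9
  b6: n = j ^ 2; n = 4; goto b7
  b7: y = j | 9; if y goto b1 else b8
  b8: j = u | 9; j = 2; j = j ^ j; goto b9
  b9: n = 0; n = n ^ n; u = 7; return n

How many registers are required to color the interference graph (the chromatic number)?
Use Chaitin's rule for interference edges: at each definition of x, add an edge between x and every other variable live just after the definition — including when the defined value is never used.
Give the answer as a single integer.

Answer: 4

Analysis:
Block summaries:
  b0 def {j,u} use ∅
  b1 def {k,u} use {u}
  b2 def {y} use {k}
  b3 def {n} use {k}
  b4 def {j,n} use ∅
  b5 def {j} use ∅
  b6 def {n} use {j}
  b7 def {y} use {j}
  b8 def {j} use {u}
  b9 def {n,u} use ∅

Live sets:
  live b0: ∅→{j,u}
  live b1: {j,u}→{j,k,u}
  live b2: {k,u}→{u}
  live b3: {j,k,u}→{j,u}
  live b4: ∅→∅
  live b5: {u}→{j,u}
  live b6: {j,u}→{j,u}
  live b7: {j,u}→{j,u}
  live b8: {u}→∅
  live b9: ∅→∅

Conflict graph:
  j↔{k,n,u,y}
  k↔{j,u,y}
  n↔{j,u}
  u↔{j,k,n,y}
  y↔{j,k,u}

Colouring:
  clique {j,k,u,y} ⇒ need ≥ 4
  assign j→c0 k→c2 n→c2 u→c1 y→c3 — no edge inside a register ⇒ χ ≤ 4
  χ = 4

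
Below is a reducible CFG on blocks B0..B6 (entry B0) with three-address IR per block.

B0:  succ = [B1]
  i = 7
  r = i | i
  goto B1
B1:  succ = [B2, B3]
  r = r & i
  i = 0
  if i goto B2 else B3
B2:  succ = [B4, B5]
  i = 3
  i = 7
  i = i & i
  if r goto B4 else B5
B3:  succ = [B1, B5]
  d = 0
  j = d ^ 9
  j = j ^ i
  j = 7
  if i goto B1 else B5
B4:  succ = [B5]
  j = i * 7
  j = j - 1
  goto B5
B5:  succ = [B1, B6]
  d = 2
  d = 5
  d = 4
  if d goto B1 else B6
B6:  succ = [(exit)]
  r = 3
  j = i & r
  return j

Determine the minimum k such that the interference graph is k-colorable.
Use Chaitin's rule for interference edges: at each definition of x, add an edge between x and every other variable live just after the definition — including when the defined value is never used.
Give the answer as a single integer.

def/use:
  B0: {i,r} / ∅
  B1: {i,r} / {i,r}
  B2: {i} / {r}
  B3: {d,j} / {i}
  B4: {j} / {i}
  B5: {d} / ∅
  B6: {j,r} / {i}

Liveness:
  B0: in=∅ out={i,r}
  B1: in={i,r} out={i,r}
  B2: in={r} out={i,r}
  B3: in={i,r} out={i,r}
  B4: in={i,r} out={i,r}
  B5: in={i,r} out={i,r}
  B6: in={i} out=∅

Interference:
  d: {i,r}
  i: {d,j,r}
  j: {i,r}
  r: {d,i,j}

Registers:
  clique {d,i,r} ⇒ need ≥ 3
  3-colouring: r0={i}  r1={r}  r2={d,j}
  χ = 3

Answer: 3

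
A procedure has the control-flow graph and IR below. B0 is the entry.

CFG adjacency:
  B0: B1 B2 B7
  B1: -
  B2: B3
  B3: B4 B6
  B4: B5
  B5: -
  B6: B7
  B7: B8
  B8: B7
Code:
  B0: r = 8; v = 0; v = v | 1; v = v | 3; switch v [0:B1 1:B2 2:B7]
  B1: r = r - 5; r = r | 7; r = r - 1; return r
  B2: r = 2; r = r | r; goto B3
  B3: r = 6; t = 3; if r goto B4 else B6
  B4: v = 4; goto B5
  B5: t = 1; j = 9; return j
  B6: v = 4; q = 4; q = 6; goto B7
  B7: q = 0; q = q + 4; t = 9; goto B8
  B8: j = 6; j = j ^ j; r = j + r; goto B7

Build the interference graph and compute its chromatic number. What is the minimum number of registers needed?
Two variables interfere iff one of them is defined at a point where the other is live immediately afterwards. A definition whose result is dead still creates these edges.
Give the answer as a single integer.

def/use:
  B0: def={r,v} ue=∅
  B1: def={r} ue={r}
  B2: def={r} ue=∅
  B3: def={r,t} ue=∅
  B4: def={v} ue=∅
  B5: def={j,t} ue=∅
  B6: def={q,v} ue=∅
  B7: def={q,t} ue=∅
  B8: def={j,r} ue={r}

Backward fixpoint:
  live B0: ∅→{r}
  live B1: {r}→∅
  live B2: ∅→∅
  live B3: ∅→{r}
  live B4: ∅→∅
  live B5: ∅→∅
  live B6: {r}→{r}
  live B7: {r}→{r}
  live B8: {r}→{r}

Conflict graph:
  j: {r}
  q: {r}
  r: {j,q,t,v}
  t: {r}
  v: {r}

Registers:
  clique {j,r} ⇒ need ≥ 2
  assign j→c1 q→c1 r→c0 t→c1 v→c1 — no edge inside a register ⇒ χ ≤ 2
  χ = 2

Answer: 2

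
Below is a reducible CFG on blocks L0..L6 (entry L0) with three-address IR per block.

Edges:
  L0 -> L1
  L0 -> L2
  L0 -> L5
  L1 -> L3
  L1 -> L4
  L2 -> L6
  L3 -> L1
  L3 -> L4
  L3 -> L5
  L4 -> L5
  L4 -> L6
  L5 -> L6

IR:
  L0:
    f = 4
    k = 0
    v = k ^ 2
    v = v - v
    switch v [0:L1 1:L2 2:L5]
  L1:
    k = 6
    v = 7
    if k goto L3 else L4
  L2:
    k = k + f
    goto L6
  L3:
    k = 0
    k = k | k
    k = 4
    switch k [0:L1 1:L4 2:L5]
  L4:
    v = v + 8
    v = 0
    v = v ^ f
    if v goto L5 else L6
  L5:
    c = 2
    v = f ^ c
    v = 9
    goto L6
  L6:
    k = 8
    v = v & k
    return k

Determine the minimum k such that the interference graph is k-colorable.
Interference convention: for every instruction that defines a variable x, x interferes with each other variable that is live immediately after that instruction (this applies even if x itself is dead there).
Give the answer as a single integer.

Answer: 3

Analysis:
Block summaries:
  L0 def {f,k,v} use ∅
  L1 def {k,v} use ∅
  L2 def {k} use {f,k}
  L3 def {k} use ∅
  L4 def {v} use {f,v}
  L5 def {c,v} use {f}
  L6 def {k,v} use {v}

Liveness:
  L0 li=∅ lo={f,k,v}
  L1 li={f} lo={f,v}
  L2 li={f,k,v} lo={v}
  L3 li={f,v} lo={f,v}
  L4 li={f,v} lo={f,v}
  L5 li={f} lo={v}
  L6 li={v} lo=∅

Interfere edges:
  c↔{f}
  f↔{c,k,v}
  k↔{f,v}
  v↔{f,k}

Chromatic number:
  {f,k,v} pairwise interfere (3-clique) ⇒ χ ≥ 3
  3-colouring: R0={f}  R1={c,k}  R2={v}
  χ = 3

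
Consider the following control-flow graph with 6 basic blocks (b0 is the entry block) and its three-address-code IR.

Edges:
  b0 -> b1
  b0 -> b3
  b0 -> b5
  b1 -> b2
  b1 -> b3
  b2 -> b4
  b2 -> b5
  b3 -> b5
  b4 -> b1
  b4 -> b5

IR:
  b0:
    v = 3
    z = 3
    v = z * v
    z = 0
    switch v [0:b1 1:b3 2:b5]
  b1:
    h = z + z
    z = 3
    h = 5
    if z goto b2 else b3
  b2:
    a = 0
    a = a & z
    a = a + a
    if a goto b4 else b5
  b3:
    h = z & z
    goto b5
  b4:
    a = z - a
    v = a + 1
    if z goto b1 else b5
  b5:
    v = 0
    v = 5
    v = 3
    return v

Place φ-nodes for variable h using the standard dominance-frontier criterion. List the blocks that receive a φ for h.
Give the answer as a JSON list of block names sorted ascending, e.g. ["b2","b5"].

idom tree: b1←b0 b2←b1 b3←b0 b4←b2 b5←b0
Join-block Dom:
  b1: preds {b0,b4}: {b0} ∩ {b0,b1,b2,b4} = {b0}; idom=b0
  b3: preds {b0,b1}: {b0} ∩ {b0,b1} = {b0}; idom=b0
  b5: preds {b0,b2,b3,b4}: {b0} ∩ {b0,b1,b2} ∩ {b0,b3} ∩ {b0,b1,b2,b4} = {b0}; idom=b0

DF derivation:
  b1←b0: walk · to b0
  b1←b4: walk b4→b2→b1 to b0
  b3←b0: walk · to b0
  b3←b1: walk b1 to b0
  b5←b0: walk · to b0
  b5←b2: walk b2→b1 to b0
  b5←b3: walk b3 to b0
  b5←b4: walk b4→b2→b1 to b0
  b0 → ∅
  b1 → {b1,b3,b5}
  b2 → {b1,b5}
  b3 → {b5}
  b4 → {b1,b5}
  b5 → ∅

φ for h: defs {b1,b3}
  DF⁺ = {b1,b3,b5}

Answer: ["b1", "b3", "b5"]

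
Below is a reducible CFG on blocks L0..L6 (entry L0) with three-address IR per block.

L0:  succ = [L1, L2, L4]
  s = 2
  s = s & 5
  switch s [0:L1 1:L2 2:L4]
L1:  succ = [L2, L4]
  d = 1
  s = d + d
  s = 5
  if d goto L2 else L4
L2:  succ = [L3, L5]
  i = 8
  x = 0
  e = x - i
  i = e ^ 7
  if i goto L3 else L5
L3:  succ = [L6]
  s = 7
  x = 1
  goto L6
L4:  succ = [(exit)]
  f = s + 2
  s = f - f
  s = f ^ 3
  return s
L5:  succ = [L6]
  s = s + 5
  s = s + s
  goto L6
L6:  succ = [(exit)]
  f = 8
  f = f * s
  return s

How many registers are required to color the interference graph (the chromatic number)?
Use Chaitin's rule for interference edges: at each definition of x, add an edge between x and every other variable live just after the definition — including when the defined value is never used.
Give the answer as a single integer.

def/use:
  L0: def={s} ue=∅
  L1: def={d,s} ue=∅
  L2: def={e,i,x} ue=∅
  L3: def={s,x} ue=∅
  L4: def={f,s} ue={s}
  L5: def={s} ue={s}
  L6: def={f} ue={s}

Live sets:
  L0 li=∅ lo={s}
  L1 li=∅ lo={s}
  L2 li={s} lo={s}
  L3 li=∅ lo={s}
  L4 li={s} lo=∅
  L5 li={s} lo={s}
  L6 li={s} lo=∅

Interference:
  d↔{s}
  e↔{s}
  f↔{s}
  i↔{s,x}
  s↔{d,e,f,i,x}
  x↔{i,s}

Registers:
  {i,s,x} pairwise interfere (3-clique) ⇒ χ ≥ 3
  assign d→c1 e→c1 f→c1 i→c1 s→c0 x→c2 — no edge inside a register ⇒ χ ≤ 3
  χ = 3

Answer: 3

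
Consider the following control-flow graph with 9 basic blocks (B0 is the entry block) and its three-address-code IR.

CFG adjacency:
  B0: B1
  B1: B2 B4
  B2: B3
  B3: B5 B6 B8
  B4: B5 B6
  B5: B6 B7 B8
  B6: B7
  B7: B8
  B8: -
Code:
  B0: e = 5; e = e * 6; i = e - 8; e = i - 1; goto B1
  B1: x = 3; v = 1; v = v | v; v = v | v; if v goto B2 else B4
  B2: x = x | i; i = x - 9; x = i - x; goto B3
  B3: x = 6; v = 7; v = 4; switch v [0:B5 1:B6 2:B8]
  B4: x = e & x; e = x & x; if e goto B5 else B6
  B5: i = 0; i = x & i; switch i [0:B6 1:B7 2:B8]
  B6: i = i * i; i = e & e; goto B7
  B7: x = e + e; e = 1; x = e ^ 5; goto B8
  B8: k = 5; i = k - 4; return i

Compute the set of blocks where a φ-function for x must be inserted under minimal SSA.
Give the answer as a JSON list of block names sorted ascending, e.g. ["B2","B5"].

idom tree: B1←B0 B2←B1 B3←B2 B4←B1 B5←B1 B6←B1 B7←B1 B8←B1
Dom∩ at merges:
  B5: preds {B3,B4}: {B0,B1,B2,B3} ∩ {B0,B1,B4} = {B0,B1}; idom=B1
  B6: preds {B3,B4,B5}: {B0,B1,B2,B3} ∩ {B0,B1,B4} ∩ {B0,B1,B5} = {B0,B1}; idom=B1
  B7: preds {B5,B6}: {B0,B1,B5} ∩ {B0,B1,B6} = {B0,B1}; idom=B1
  B8: preds {B3,B5,B7}: {B0,B1,B2,B3} ∩ {B0,B1,B5} ∩ {B0,B1,B7} = {B0,B1}; idom=B1

DF walk-up:
  join B5 pred B3: B3→B2 stop@B1
  join B5 pred B4: B4 stop@B1
  join B6 pred B3: B3→B2 stop@B1
  join B6 pred B4: B4 stop@B1
  join B6 pred B5: B5 stop@B1
  join B7 pred B5: B5 stop@B1
  join B7 pred B6: B6 stop@B1
  join B8 pred B3: B3→B2 stop@B1
  join B8 pred B5: B5 stop@B1
  join B8 pred B7: B7 stop@B1
  B0: DF=∅
  B1: DF=∅
  B2: DF={B5,B6,B8}
  B3: DF={B5,B6,B8}
  B4: DF={B5,B6}
  B5: DF={B6,B7,B8}
  B6: DF={B7}
  B7: DF={B8}
  B8: DF=∅

φ for x: defs {B1,B2,B3,B4,B7}
  DF⁺ = {B5,B6,B7,B8}

Answer: ["B5", "B6", "B7", "B8"]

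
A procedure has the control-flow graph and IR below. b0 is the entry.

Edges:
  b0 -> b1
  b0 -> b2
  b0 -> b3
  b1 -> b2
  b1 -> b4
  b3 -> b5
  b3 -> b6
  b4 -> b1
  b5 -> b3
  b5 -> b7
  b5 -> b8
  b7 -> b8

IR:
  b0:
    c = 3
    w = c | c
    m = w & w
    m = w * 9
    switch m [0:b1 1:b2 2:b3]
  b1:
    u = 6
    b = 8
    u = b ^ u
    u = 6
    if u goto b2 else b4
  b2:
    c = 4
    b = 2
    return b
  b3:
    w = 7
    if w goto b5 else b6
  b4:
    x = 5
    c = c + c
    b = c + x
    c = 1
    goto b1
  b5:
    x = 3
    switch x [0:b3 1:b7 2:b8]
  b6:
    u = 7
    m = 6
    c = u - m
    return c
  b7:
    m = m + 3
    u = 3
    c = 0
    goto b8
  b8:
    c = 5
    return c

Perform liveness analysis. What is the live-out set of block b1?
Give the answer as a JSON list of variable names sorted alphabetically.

Answer: ["c"]

Derivation:
Block summaries:
  b0 def {c,m,w} use ∅
  b1 def {b,u} use ∅
  b2 def {b,c} use ∅
  b3 def {w} use ∅
  b4 def {b,c,x} use {c}
  b5 def {x} use ∅
  b6 def {c,m,u} use ∅
  b7 def {c,m,u} use {m}
  b8 def {c} use ∅

Liveness:
  live b0: ∅→{c,m}
  live b1: {c}→{c}
  live b2: ∅→∅
  live b3: {m}→{m}
  live b4: {c}→{c}
  live b5: {m}→{m}
  live b6: ∅→∅
  live b7: {m}→∅
  live b8: ∅→∅

live-out(b1) = ["c"]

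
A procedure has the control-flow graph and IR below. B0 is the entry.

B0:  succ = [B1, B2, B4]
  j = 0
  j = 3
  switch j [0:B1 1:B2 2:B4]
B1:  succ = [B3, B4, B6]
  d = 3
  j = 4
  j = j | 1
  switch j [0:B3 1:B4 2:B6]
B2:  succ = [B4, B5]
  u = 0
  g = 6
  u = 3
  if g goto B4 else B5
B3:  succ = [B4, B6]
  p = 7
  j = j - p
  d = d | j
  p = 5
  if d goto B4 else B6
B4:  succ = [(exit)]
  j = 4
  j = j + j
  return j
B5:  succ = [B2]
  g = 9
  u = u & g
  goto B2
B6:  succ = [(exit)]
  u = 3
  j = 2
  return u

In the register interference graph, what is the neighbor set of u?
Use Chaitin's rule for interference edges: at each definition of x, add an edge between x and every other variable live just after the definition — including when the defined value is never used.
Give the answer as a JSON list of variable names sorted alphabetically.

Answer: ["g", "j"]

Analysis:
def/use:
  B0: {j} / ∅
  B1: {d,j} / ∅
  B2: {g,u} / ∅
  B3: {d,j,p} / {d,j}
  B4: {j} / ∅
  B5: {g,u} / {u}
  B6: {j,u} / ∅

Liveness:
  live B0: ∅→∅
  live B1: ∅→{d,j}
  live B2: ∅→{u}
  live B3: {d,j}→∅
  live B4: ∅→∅
  live B5: {u}→∅
  live B6: ∅→∅

Interfere edges:
  d: {j,p}
  g: {u}
  j: {d,p,u}
  p: {d,j}
  u: {g,j}

N(u) = ["g", "j"]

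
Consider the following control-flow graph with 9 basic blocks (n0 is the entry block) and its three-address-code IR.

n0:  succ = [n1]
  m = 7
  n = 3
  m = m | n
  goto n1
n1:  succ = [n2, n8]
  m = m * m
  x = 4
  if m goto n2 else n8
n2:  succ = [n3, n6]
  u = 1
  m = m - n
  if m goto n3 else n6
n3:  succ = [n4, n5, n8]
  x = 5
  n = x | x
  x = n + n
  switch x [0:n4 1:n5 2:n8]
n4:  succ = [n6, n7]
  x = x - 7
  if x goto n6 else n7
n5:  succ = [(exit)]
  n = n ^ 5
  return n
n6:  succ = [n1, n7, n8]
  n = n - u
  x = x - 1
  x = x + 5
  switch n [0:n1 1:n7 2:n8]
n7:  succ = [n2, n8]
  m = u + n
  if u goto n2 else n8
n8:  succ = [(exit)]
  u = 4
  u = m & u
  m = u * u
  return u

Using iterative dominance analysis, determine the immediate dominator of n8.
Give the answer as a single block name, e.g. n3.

idom tree: n1←n0 n2←n1 n3←n2 n4←n3 n5←n3 n6←n2 n7←n2 n8←n1
Join-block Dom:
  n1: preds {n0,n6}: {n0} ∩ {n0,n1,n2,n6} = {n0}; idom=n0
  n2: preds {n1,n7}: {n0,n1} ∩ {n0,n1,n2,n7} = {n0,n1}; idom=n1
  n6: preds {n2,n4}: {n0,n1,n2} ∩ {n0,n1,n2,n3,n4} = {n0,n1,n2}; idom=n2
  n7: preds {n4,n6}: {n0,n1,n2,n3,n4} ∩ {n0,n1,n2,n6} = {n0,n1,n2}; idom=n2
  n8: preds {n1,n3,n6,n7}: {n0,n1} ∩ {n0,n1,n2,n3} ∩ {n0,n1,n2,n6} ∩ {n0,n1,n2,n7} = {n0,n1}; idom=n1

idom(n8) = n1

Answer: n1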